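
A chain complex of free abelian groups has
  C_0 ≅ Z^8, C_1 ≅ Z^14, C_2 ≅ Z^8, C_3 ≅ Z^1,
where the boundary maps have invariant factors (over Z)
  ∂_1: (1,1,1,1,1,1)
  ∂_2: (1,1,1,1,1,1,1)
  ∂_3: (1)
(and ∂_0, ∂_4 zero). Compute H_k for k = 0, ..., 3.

H_0: b_0 = 8 − 0 − 6 = 2; torsion from ∂_1 factors > 1: none. So H_0 = Z^2.
H_1: b_1 = 14 − 6 − 7 = 1; torsion from ∂_2 factors > 1: none. So H_1 = Z.
H_2: b_2 = 8 − 7 − 1 = 0; torsion from ∂_3 factors > 1: none. So H_2 = 0.
H_3: b_3 = 1 − 1 − 0 = 0; torsion from ∂_4 factors > 1: none. So H_3 = 0.

H_0 = Z^2,  H_1 = Z,  H_2 = 0,  H_3 = 0.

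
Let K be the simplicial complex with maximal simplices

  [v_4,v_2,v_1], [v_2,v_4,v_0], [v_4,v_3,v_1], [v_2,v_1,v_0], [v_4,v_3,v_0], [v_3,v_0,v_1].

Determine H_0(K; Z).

Fix the vertex order v_0 < v_1 < v_2 < v_3 < v_4 and write every simplex with vertices in increasing order. Then dim K = 2 and the simplices of K are:

  0-simplices (5): [v_0], [v_1], [v_2], [v_3], [v_4]
  1-simplices (9): [v_0,v_1], [v_0,v_2], [v_0,v_3], [v_0,v_4], [v_1,v_2], [v_1,v_3], [v_1,v_4], [v_2,v_4], [v_3,v_4]
  2-simplices (6): [v_0,v_1,v_2], [v_0,v_1,v_3], [v_0,v_2,v_4], [v_0,v_3,v_4], [v_1,v_2,v_4], [v_1,v_3,v_4]

so the chain groups are C_0 ≅ Z^5, C_1 ≅ Z^9, C_2 ≅ Z^6.

∂_1: C_1 → C_0 sends each edge [p,q] (with p < q) to q − p. For instance
  ∂[v_1,v_2] = [v_2] − [v_1].
The 5×9 boundary matrix has rank 4 and Smith normal form diag(1,1,1,1).

The boundary map ∂_2: C_2 → C_1 acts by ∂[p,q,r] = [q,r] − [p,r] + [p,q]. For instance
  ∂[v_0,v_3,v_4] = [v_3,v_4] − [v_0,v_4] + [v_0,v_3],
  ∂[v_1,v_3,v_4] = [v_3,v_4] − [v_1,v_4] + [v_1,v_3].
This gives a 9×6 integer matrix of rank 5; reducing to Smith normal form yields diagonal entries (1,1,1,1,1).

Now H_k = ker ∂_k / im ∂_{k+1}, so:

  H_0: rank C_0 − rank ∂_1 = 5 − 4 = 1, and the invariant factors of ∂_1 are all 1, so H_0 = Z.

H_0 = Z.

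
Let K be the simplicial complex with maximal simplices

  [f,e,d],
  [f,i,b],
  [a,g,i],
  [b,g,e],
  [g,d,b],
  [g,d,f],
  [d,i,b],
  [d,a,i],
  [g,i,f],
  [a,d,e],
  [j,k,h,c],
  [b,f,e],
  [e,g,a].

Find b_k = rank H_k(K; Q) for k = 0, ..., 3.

We work with the vertex ordering a < b < c < d < e < f < g < h < i < j < k. The simplices of K, each written with vertices in increasing order, are:

  0-simplices (11): a, b, c, d, e, f, g, h, i, j, k
  1-simplices (24): ad, ae, ag, ai, bd, be, bf, bg, bi, ch, cj, ck, de, df, dg, di, ef, eg, fg, fi, gi, hj, hk, jk
  2-simplices (16): ade, adi, aeg, agi, bdg, bdi, bef, beg, bfi, chj, chk, cjk, def, dfg, fgi, hjk
  3-simplices (1): chjk

so the chain groups are C_0 ≅ Z^11, C_1 ≅ Z^24, C_2 ≅ Z^16, C_3 ≅ Z^1.

∂_1: C_1 → C_0 is given by ∂[p,q] = [q] − [p]. For instance
  ∂jk = k − j.
As a 11×24 matrix over Z this has rank 9, with invariant factors (1,1,1,1,1,1,1,1,1).

∂_2: C_2 → C_1 maps a triangle to the signed sum of its edges. For instance
  ∂chj = hj − cj + ch,
  ∂cjk = jk − ck + cj.
As a 24×16 matrix over Z this has rank 15, with invariant factors (1,1,1,1,1,1,1,1,1,1,1,1,1,1,2).

The boundary map ∂_3: C_3 → C_2 sends each 3-simplex σ to the alternating sum Σ_i (−1)^i (σ with its i-th vertex removed). For instance
  ∂chjk = hjk − cjk + chk − chj.
The resulting 16×1 matrix has rank 1, and its Smith normal form has invariant factors (1).

From H_k ≅ ker(∂_k) / im(∂_{k+1}) we obtain:

  H_0: rank C_0 − rank ∂_1 = 11 − 9 = 2, and the invariant factors of ∂_1 are all 1, so H_0 = Z^2.
  H_1: rank ker ∂_1 − rank ∂_2 = (24 − 9) − 15 = 0, and ∂_2 has invariant factor 2 > 1, so H_1 = Z/2.
  H_2: rank ker ∂_2 − rank ∂_3 = (16 − 15) − 1 = 0, and the invariant factors of ∂_3 are all 1, so H_2 = 0.
  H_3: rank ker ∂_3 − rank ∂_4 = (1 − 1) − 0 = 0, and there is no ∂_4, so H_3 = 0.

As a check, the Euler characteristic is 11 − 24 + 16 − 1 = 2, which agrees with 2 − 0 + 0 − 0 = 2.
(K is a triangulation of the disjoint union of the 3-simplex and the real projective plane RP^2.)

Hence the Betti numbers are b_0 = 2, b_1 = 0, b_2 = 0, b_3 = 0.

b_0 = 2, b_1 = 0, b_2 = 0, b_3 = 0.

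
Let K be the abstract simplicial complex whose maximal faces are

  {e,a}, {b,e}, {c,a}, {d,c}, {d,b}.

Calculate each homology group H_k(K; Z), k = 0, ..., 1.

Take the total order a < b < c < d < e on the vertex set. Then K (dimension 1) consists of the simplices:

  0-simplices (5): a, b, c, d, e
  1-simplices (5): ac, ae, bd, be, cd

giving chain groups C_0 ≅ Z^5, C_1 ≅ Z^5.

The boundary map ∂_1: C_1 → C_0 sends each edge [p,q] (with p < q) to q − p.
As a 5×5 matrix over Z this has rank 4, with invariant factors (1,1,1,1).

Reading off H_k = ker ∂_k / im ∂_{k+1}:

  H_0: rank C_0 − rank ∂_1 = 5 − 4 = 1, and the invariant factors of ∂_1 are all 1, so H_0 = Z.
  H_1: rank ker ∂_1 − rank ∂_2 = (5 − 4) − 0 = 1, and there is no ∂_2, so H_1 = Z.

As a check, the Euler characteristic is 5 − 5 = 0, which agrees with 1 − 1 = 0.

H_0 = Z,  H_1 = Z.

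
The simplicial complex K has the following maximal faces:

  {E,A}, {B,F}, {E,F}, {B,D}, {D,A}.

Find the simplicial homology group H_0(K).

Fix the vertex order A < B < D < E < F and write every simplex with vertices in increasing order. Then dim K = 1 and the simplices of K are:

  0-simplices (5): A, B, D, E, F
  1-simplices (5): AD, AE, BD, BF, EF

giving chain groups C_0 ≅ Z^5, C_1 ≅ Z^5.

Boundary ∂_1: C_1 → C_0 is given by ∂[p,q] = [q] − [p]. For instance
  ∂EF = F − E.
This gives a 5×5 integer matrix of rank 4; reducing to Smith normal form yields diagonal entries (1,1,1,1).

Now H_k = ker ∂_k / im ∂_{k+1}, so:

  H_0: rank C_0 − rank ∂_1 = 5 − 4 = 1, and the invariant factors of ∂_1 are all 1, so H_0 ≅ Z.

(K is a triangulation of the circle S^1.)

H_0 ≅ Z.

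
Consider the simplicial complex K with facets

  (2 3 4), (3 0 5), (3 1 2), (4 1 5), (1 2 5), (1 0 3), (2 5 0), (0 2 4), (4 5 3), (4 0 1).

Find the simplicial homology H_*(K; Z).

Order the vertices as 0 < 1 < 2 < 3 < 4 < 5. Listing each simplex with vertices in this order, K has dimension 2 with simplices:

  0-simplices (6): [0], [1], [2], [3], [4], [5]
  1-simplices (15): [0,1], [0,2], [0,3], [0,4], [0,5], [1,2], [1,3], [1,4], [1,5], [2,3], [2,4], [2,5], [3,4], [3,5], [4,5]
  2-simplices (10): [0,1,3], [0,1,4], [0,2,4], [0,2,5], [0,3,5], [1,2,3], [1,2,5], [1,4,5], [2,3,4], [3,4,5]

Hence C_0 ≅ Z^6, C_1 ≅ Z^15, C_2 ≅ Z^10.

The boundary map ∂_1: C_1 → C_0 maps an edge to its endpoints' difference, ∂[p,q] = q − p. For instance
  ∂[0,5] = [5] − [0].
The 6×15 boundary matrix has rank 5 and Smith normal form diag(1,1,1,1,1).

The boundary map ∂_2: C_2 → C_1 acts by ∂[p,q,r] = [q,r] − [p,r] + [p,q]. For instance
  ∂[3,4,5] = [4,5] − [3,5] + [3,4],
  ∂[0,3,5] = [3,5] − [0,5] + [0,3].
The 15×10 boundary matrix has rank 10 and Smith normal form diag(1,1,1,1,1,1,1,1,1,2).

Reading off H_k = ker ∂_k / im ∂_{k+1}:

  H_0: rank C_0 − rank ∂_1 = 6 − 5 = 1, and the invariant factors of ∂_1 are all 1, so H_0 = Z.
  H_1: rank ker ∂_1 − rank ∂_2 = (15 − 5) − 10 = 0, and ∂_2 has invariant factor 2 > 1, so H_1 = Z/2Z.
  H_2: rank ker ∂_2 − rank ∂_3 = (10 − 10) − 0 = 0, and there is no ∂_3, so H_2 = 0.

As a check, the Euler characteristic is 6 − 15 + 10 = 1, which agrees with 1 − 0 + 0 = 1.

H_0 ≅ Z,  H_1 ≅ Z/2Z,  H_2 = 0.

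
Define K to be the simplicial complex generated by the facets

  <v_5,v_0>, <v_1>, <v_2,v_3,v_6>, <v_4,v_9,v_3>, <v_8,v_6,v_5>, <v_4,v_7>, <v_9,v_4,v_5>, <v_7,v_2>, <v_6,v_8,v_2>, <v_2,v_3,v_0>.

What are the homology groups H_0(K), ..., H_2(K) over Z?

Take the total order v_0 < v_1 < v_2 < v_3 < v_4 < v_5 < v_6 < v_7 < v_8 < v_9 on the vertex set. Then K (dimension 2) consists of the simplices:

  0-simplices (10): [v_0], [v_1], [v_2], [v_3], [v_4], [v_5], [v_6], [v_7], [v_8], [v_9]
  1-simplices (17): (17 of them)
  2-simplices (6): [v_0,v_2,v_3], [v_2,v_3,v_6], [v_2,v_6,v_8], [v_3,v_4,v_9], [v_4,v_5,v_9], [v_5,v_6,v_8]

Hence C_0 ≅ Z^10, C_1 ≅ Z^17, C_2 ≅ Z^6.

The boundary map ∂_1: C_1 → C_0 sends each edge [p,q] (with p < q) to q − p. For instance
  ∂[v_4,v_9] = [v_9] − [v_4].
The resulting 10×17 matrix has rank 8, and its Smith normal form has invariant factors (1,1,1,1,1,1,1,1).

Boundary ∂_2: C_2 → C_1 sends each 2-simplex [p,q,r] to [q,r] − [p,r] + [p,q]. For instance
  ∂[v_2,v_3,v_6] = [v_3,v_6] − [v_2,v_6] + [v_2,v_3],
  ∂[v_3,v_4,v_9] = [v_4,v_9] − [v_3,v_9] + [v_3,v_4].
The 17×6 boundary matrix has rank 6 and Smith normal form diag(1,1,1,1,1,1).

Reading off H_k = ker ∂_k / im ∂_{k+1}:

  H_0: rank C_0 − rank ∂_1 = 10 − 8 = 2, and the invariant factors of ∂_1 are all 1, so H_0 ≅ Z^2.
  H_1: rank ker ∂_1 − rank ∂_2 = (17 − 8) − 6 = 3, and the invariant factors of ∂_2 are all 1, so H_1 ≅ Z^3.
  H_2: rank ker ∂_2 − rank ∂_3 = (6 − 6) − 0 = 0, and there is no ∂_3, so H_2 ≅ 0.

H_0 ≅ Z^2,  H_1 ≅ Z^3,  H_2 = 0.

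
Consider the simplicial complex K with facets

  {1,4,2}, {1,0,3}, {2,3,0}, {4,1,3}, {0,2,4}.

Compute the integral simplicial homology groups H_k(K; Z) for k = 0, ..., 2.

Order the vertices as 0 < 1 < 2 < 3 < 4. Listing each simplex with vertices in this order, K has dimension 2 with simplices:

  0-simplices (5): [0], [1], [2], [3], [4]
  1-simplices (10): [0,1], [0,2], [0,3], [0,4], [1,2], [1,3], [1,4], [2,3], [2,4], [3,4]
  2-simplices (5): [0,1,3], [0,2,3], [0,2,4], [1,2,4], [1,3,4]

so the chain groups are C_0 ≅ Z^5, C_1 ≅ Z^10, C_2 ≅ Z^5.

Boundary ∂_1: C_1 → C_0 sends each edge [p,q] (with p < q) to q − p.
The 5×10 boundary matrix has rank 4 and Smith normal form diag(1,1,1,1).

The boundary map ∂_2: C_2 → C_1 sends each 2-simplex [p,q,r] to [q,r] − [p,r] + [p,q]. For instance
  ∂[0,1,3] = [1,3] − [0,3] + [0,1],
  ∂[1,3,4] = [3,4] − [1,4] + [1,3].
This gives a 10×5 integer matrix of rank 5; reducing to Smith normal form yields diagonal entries (1,1,1,1,1).

From H_k ≅ ker(∂_k) / im(∂_{k+1}) we obtain:

  H_0: rank C_0 − rank ∂_1 = 5 − 4 = 1, and the invariant factors of ∂_1 are all 1, so H_0 ≅ Z.
  H_1: rank ker ∂_1 − rank ∂_2 = (10 − 4) − 5 = 1, and the invariant factors of ∂_2 are all 1, so H_1 ≅ Z.
  H_2: rank ker ∂_2 − rank ∂_3 = (5 − 5) − 0 = 0, and there is no ∂_3, so H_2 ≅ 0.

As a check, the Euler characteristic is 5 − 10 + 5 = 0, which agrees with 1 − 1 + 0 = 0.

H_0 ≅ Z,  H_1 ≅ Z,  H_2 = 0.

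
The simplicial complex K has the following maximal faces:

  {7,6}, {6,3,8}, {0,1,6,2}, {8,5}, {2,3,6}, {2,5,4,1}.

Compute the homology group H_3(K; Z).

Order the vertices as 0 < 1 < 2 < 3 < 4 < 5 < 6 < 7 < 8. Listing each simplex with vertices in this order, K has dimension 3 with simplices:

  0-simplices (9): [0], [1], [2], [3], [4], [5], [6], [7], [8]
  1-simplices (17): [0,1], [0,2], [0,6], [1,2], [1,4], [1,5], [1,6], [2,3], [2,4], [2,5], [2,6], [3,6], [3,8], [4,5], [5,8], [6,7], [6,8]
  2-simplices (10): [0,1,2], [0,1,6], [0,2,6], [1,2,4], [1,2,5], [1,2,6], [1,4,5], [2,3,6], [2,4,5], [3,6,8]
  3-simplices (2): [0,1,2,6], [1,2,4,5]

so the chain groups are C_0 ≅ Z^9, C_1 ≅ Z^17, C_2 ≅ Z^10, C_3 ≅ Z^2.

The boundary map ∂_1: C_1 → C_0 is given by ∂[p,q] = [q] − [p]. For instance
  ∂[1,5] = [5] − [1].
As a 9×17 matrix over Z this has rank 8, with invariant factors (1,1,1,1,1,1,1,1).

∂_2: C_2 → C_1 maps a triangle to the signed sum of its edges. For instance
  ∂[0,2,6] = [2,6] − [0,6] + [0,2],
  ∂[0,1,2] = [1,2] − [0,2] + [0,1].
As a 17×10 matrix over Z this has rank 8, with invariant factors (1,1,1,1,1,1,1,1).

∂_3: C_3 → C_2 sends each 3-simplex σ to the alternating sum Σ_i (−1)^i (σ with its i-th vertex removed). For instance
  ∂[0,1,2,6] = [1,2,6] − [0,2,6] + [0,1,6] − [0,1,2],
  ∂[1,2,4,5] = [2,4,5] − [1,4,5] + [1,2,5] − [1,2,4].
As a 10×2 matrix over Z this has rank 2, with invariant factors (1,1).

Now H_k = ker ∂_k / im ∂_{k+1}, so:

  H_3: rank ker ∂_3 − rank ∂_4 = (2 − 2) − 0 = 0, and there is no ∂_4, so H_3 ≅ 0.

H_3 ≅ 0.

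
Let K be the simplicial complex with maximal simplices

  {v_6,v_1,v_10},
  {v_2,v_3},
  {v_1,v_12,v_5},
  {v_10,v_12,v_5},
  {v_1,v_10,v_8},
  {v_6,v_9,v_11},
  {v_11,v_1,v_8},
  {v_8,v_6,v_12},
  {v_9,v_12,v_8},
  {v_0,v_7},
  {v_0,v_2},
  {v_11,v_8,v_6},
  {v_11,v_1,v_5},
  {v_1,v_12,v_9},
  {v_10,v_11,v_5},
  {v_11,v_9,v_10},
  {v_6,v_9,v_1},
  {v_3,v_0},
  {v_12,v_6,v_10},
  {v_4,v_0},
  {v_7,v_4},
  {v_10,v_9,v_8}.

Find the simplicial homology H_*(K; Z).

H_0 ≅ Z^2,  H_1 ≅ Z^4,  H_2 ≅ Z.

We work with the vertex ordering v_0 < v_1 < v_2 < v_3 < v_4 < v_5 < v_6 < v_7 < v_8 < v_9 < v_10 < v_11 < v_12. The simplices of K, each written with vertices in increasing order, are:

  0-simplices (13): [v_0], [v_1], [v_2], [v_3], [v_4], [v_5], [v_6], [v_7], [v_8], [v_9], [v_10], [v_11], [v_12]
  1-simplices (30): (30 of them)
  2-simplices (16): (16 of them)

Hence C_0 ≅ Z^13, C_1 ≅ Z^30, C_2 ≅ Z^16.

∂_1: C_1 → C_0 sends each edge [p,q] (with p < q) to q − p. For instance
  ∂[v_1,v_8] = [v_8] − [v_1].
This gives a 13×30 integer matrix of rank 11; reducing to Smith normal form yields diagonal entries (1,1,1,1,1,1,1,1,1,1,1).

∂_2: C_2 → C_1 maps a triangle to the signed sum of its edges. For instance
  ∂[v_6,v_8,v_12] = [v_8,v_12] − [v_6,v_12] + [v_6,v_8],
  ∂[v_1,v_5,v_11] = [v_5,v_11] − [v_1,v_11] + [v_1,v_5].
The 30×16 boundary matrix has rank 15 and Smith normal form diag(1,1,1,1,1,1,1,1,1,1,1,1,1,1,1).

Now H_k = ker ∂_k / im ∂_{k+1}, so:

  H_0: rank C_0 − rank ∂_1 = 13 − 11 = 2, and the invariant factors of ∂_1 are all 1, so H_0 ≅ Z^2.
  H_1: rank ker ∂_1 − rank ∂_2 = (30 − 11) − 15 = 4, and the invariant factors of ∂_2 are all 1, so H_1 ≅ Z^4.
  H_2: rank ker ∂_2 − rank ∂_3 = (16 − 15) − 0 = 1, and there is no ∂_3, so H_2 ≅ Z.

As a check, the Euler characteristic is 13 − 30 + 16 = -1, which agrees with 2 − 4 + 1 = -1.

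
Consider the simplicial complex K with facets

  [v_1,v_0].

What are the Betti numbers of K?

b_0 = 1, b_1 = 0.

We work with the vertex ordering v_0 < v_1. The simplices of K, each written with vertices in increasing order, are:

  0-simplices (2): [v_0], [v_1]
  1-simplices (1): [v_0,v_1]

Hence C_0 ≅ Z^2, C_1 ≅ Z^1.

Boundary ∂_1: C_1 → C_0 sends each edge [p,q] (with p < q) to q − p.
The 2×1 boundary matrix has rank 1 and Smith normal form diag(1).

Now H_k = ker ∂_k / im ∂_{k+1}, so:

  H_0: rank C_0 − rank ∂_1 = 2 − 1 = 1, and the invariant factors of ∂_1 are all 1, so H_0 = Z.
  H_1: rank ker ∂_1 − rank ∂_2 = (1 − 1) − 0 = 0, and there is no ∂_2, so H_1 = 0.

As a check, the Euler characteristic is 2 − 1 = 1, which agrees with 1 − 0 = 1.

Hence the Betti numbers are b_0 = 1, b_1 = 0.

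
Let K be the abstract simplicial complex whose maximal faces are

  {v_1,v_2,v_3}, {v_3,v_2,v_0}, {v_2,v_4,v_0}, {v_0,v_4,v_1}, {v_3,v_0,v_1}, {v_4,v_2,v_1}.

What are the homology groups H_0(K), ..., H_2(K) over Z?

We work with the vertex ordering v_0 < v_1 < v_2 < v_3 < v_4. The simplices of K, each written with vertices in increasing order, are:

  0-simplices (5): [v_0], [v_1], [v_2], [v_3], [v_4]
  1-simplices (9): [v_0,v_1], [v_0,v_2], [v_0,v_3], [v_0,v_4], [v_1,v_2], [v_1,v_3], [v_1,v_4], [v_2,v_3], [v_2,v_4]
  2-simplices (6): [v_0,v_1,v_3], [v_0,v_1,v_4], [v_0,v_2,v_3], [v_0,v_2,v_4], [v_1,v_2,v_3], [v_1,v_2,v_4]

giving chain groups C_0 ≅ Z^5, C_1 ≅ Z^9, C_2 ≅ Z^6.

∂_1: C_1 → C_0 sends each edge [p,q] (with p < q) to q − p. For instance
  ∂[v_1,v_3] = [v_3] − [v_1].
As a 5×9 matrix over Z this has rank 4, with invariant factors (1,1,1,1).

The boundary map ∂_2: C_2 → C_1 acts by ∂[p,q,r] = [q,r] − [p,r] + [p,q]. For instance
  ∂[v_0,v_1,v_3] = [v_1,v_3] − [v_0,v_3] + [v_0,v_1],
  ∂[v_1,v_2,v_4] = [v_2,v_4] − [v_1,v_4] + [v_1,v_2].
As a 9×6 matrix over Z this has rank 5, with invariant factors (1,1,1,1,1).

Computing H_k = (kernel of ∂_k) / (image of ∂_{k+1}):

  H_0: rank C_0 − rank ∂_1 = 5 − 4 = 1, and the invariant factors of ∂_1 are all 1, so H_0 = Z.
  H_1: rank ker ∂_1 − rank ∂_2 = (9 − 4) − 5 = 0, and the invariant factors of ∂_2 are all 1, so H_1 = 0.
  H_2: rank ker ∂_2 − rank ∂_3 = (6 − 5) − 0 = 1, and there is no ∂_3, so H_2 = Z.

H_0 = Z,  H_1 = 0,  H_2 = Z.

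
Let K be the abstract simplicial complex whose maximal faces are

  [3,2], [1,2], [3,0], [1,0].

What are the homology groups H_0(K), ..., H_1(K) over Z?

We work with the vertex ordering 0 < 1 < 2 < 3. The simplices of K, each written with vertices in increasing order, are:

  0-simplices (4): [0], [1], [2], [3]
  1-simplices (4): [0,1], [0,3], [1,2], [2,3]

so the chain groups are C_0 ≅ Z^4, C_1 ≅ Z^4.

The boundary map ∂_1: C_1 → C_0 sends each edge [p,q] (with p < q) to q − p. For instance
  ∂[0,3] = [3] − [0].
This gives a 4×4 integer matrix of rank 3; reducing to Smith normal form yields diagonal entries (1,1,1).

Now H_k = ker ∂_k / im ∂_{k+1}, so:

  H_0: rank C_0 − rank ∂_1 = 4 − 3 = 1, and the invariant factors of ∂_1 are all 1, so H_0 ≅ Z.
  H_1: rank ker ∂_1 − rank ∂_2 = (4 − 3) − 0 = 1, and there is no ∂_2, so H_1 ≅ Z.

(K is a triangulation of the circle S^1.)

H_0 ≅ Z,  H_1 ≅ Z.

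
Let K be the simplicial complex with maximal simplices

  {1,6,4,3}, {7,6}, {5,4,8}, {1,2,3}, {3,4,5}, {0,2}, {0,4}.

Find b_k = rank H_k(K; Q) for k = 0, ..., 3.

b_0 = 1, b_1 = 1, b_2 = 0, b_3 = 0.

Fix the vertex order 0 < 1 < 2 < 3 < 4 < 5 < 6 < 7 < 8 and write every simplex with vertices in increasing order. Then dim K = 3 and the simplices of K are:

  0-simplices (9): [0], [1], [2], [3], [4], [5], [6], [7], [8]
  1-simplices (15): [0,2], [0,4], [1,2], [1,3], [1,4], [1,6], [2,3], [3,4], [3,5], [3,6], [4,5], [4,6], [4,8], [5,8], [6,7]
  2-simplices (7): [1,2,3], [1,3,4], [1,3,6], [1,4,6], [3,4,5], [3,4,6], [4,5,8]
  3-simplices (1): [1,3,4,6]

so the chain groups are C_0 ≅ Z^9, C_1 ≅ Z^15, C_2 ≅ Z^7, C_3 ≅ Z^1.

The boundary map ∂_1: C_1 → C_0 maps an edge to its endpoints' difference, ∂[p,q] = q − p. For instance
  ∂[3,6] = [6] − [3].
As a 9×15 matrix over Z this has rank 8, with invariant factors (1,1,1,1,1,1,1,1).

Boundary ∂_2: C_2 → C_1 acts by ∂[p,q,r] = [q,r] − [p,r] + [p,q]. For instance
  ∂[3,4,6] = [4,6] − [3,6] + [3,4],
  ∂[1,3,6] = [3,6] − [1,6] + [1,3].
The 15×7 boundary matrix has rank 6 and Smith normal form diag(1,1,1,1,1,1).

Boundary ∂_3: C_3 → C_2 sends each 3-simplex σ to the alternating sum Σ_i (−1)^i (σ with its i-th vertex removed). For instance
  ∂[1,3,4,6] = [3,4,6] − [1,4,6] + [1,3,6] − [1,3,4].
As a 7×1 matrix over Z this has rank 1, with invariant factors (1).

Now H_k = ker ∂_k / im ∂_{k+1}, so:

  H_0: rank C_0 − rank ∂_1 = 9 − 8 = 1, and the invariant factors of ∂_1 are all 1, so H_0 = Z.
  H_1: rank ker ∂_1 − rank ∂_2 = (15 − 8) − 6 = 1, and the invariant factors of ∂_2 are all 1, so H_1 = Z.
  H_2: rank ker ∂_2 − rank ∂_3 = (7 − 6) − 1 = 0, and the invariant factors of ∂_3 are all 1, so H_2 = 0.
  H_3: rank ker ∂_3 − rank ∂_4 = (1 − 1) − 0 = 0, and there is no ∂_4, so H_3 = 0.

Hence the Betti numbers are b_0 = 1, b_1 = 1, b_2 = 0, b_3 = 0.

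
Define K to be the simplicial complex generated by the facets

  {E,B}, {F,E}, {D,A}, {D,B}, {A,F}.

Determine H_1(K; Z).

Fix the vertex order A < B < D < E < F and write every simplex with vertices in increasing order. Then dim K = 1 and the simplices of K are:

  0-simplices (5): A, B, D, E, F
  1-simplices (5): AD, AF, BD, BE, EF

so the chain groups are C_0 ≅ Z^5, C_1 ≅ Z^5.

The boundary map ∂_1: C_1 → C_0 sends each edge [p,q] (with p < q) to q − p. For instance
  ∂AD = D − A.
The 5×5 boundary matrix has rank 4 and Smith normal form diag(1,1,1,1).

Reading off H_k = ker ∂_k / im ∂_{k+1}:

  H_1: rank ker ∂_1 − rank ∂_2 = (5 − 4) − 0 = 1, and there is no ∂_2, so H_1 ≅ Z.

(K is a triangulation of the circle S^1.)

H_1 = Z.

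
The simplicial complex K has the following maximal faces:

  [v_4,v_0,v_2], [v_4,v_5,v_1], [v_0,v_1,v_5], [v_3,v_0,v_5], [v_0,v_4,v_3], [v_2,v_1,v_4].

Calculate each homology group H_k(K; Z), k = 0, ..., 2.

K has 6 vertices, 12 edges, 6 triangles.
rank ∂_0 = 0, rank ∂_1 = 5 ⇒ b_0 = 6 − 0 − 5 = 1; all invariant factors of ∂_1 are 1 so no torsion. So H_0 ≅ Z.
rank ∂_1 = 5, rank ∂_2 = 6 ⇒ b_1 = 12 − 5 − 6 = 1; all invariant factors of ∂_2 are 1 so no torsion. So H_1 ≅ Z.
rank ∂_2 = 6, rank ∂_3 = 0 ⇒ b_2 = 6 − 6 − 0 = 0. So H_2 ≅ 0.

H_0 = Z,  H_1 = Z,  H_2 = 0.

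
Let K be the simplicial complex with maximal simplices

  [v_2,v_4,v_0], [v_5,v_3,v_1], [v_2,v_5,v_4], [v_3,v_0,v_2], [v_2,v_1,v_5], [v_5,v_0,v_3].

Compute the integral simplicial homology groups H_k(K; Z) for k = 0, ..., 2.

H_0 ≅ Z,  H_1 ≅ Z,  H_2 = 0.

Order the vertices as v_0 < v_1 < v_2 < v_3 < v_4 < v_5. Listing each simplex with vertices in this order, K has dimension 2 with simplices:

  0-simplices (6): [v_0], [v_1], [v_2], [v_3], [v_4], [v_5]
  1-simplices (12): [v_0,v_2], [v_0,v_3], [v_0,v_4], [v_0,v_5], [v_1,v_2], [v_1,v_3], [v_1,v_5], [v_2,v_3], [v_2,v_4], [v_2,v_5], [v_3,v_5], [v_4,v_5]
  2-simplices (6): [v_0,v_2,v_3], [v_0,v_2,v_4], [v_0,v_3,v_5], [v_1,v_2,v_5], [v_1,v_3,v_5], [v_2,v_4,v_5]

Hence C_0 ≅ Z^6, C_1 ≅ Z^12, C_2 ≅ Z^6.

Boundary ∂_1: C_1 → C_0 is given by ∂[p,q] = [q] − [p]. For instance
  ∂[v_4,v_5] = [v_5] − [v_4].
As a 6×12 matrix over Z this has rank 5, with invariant factors (1,1,1,1,1).

∂_2: C_2 → C_1 sends each 2-simplex [p,q,r] to [q,r] − [p,r] + [p,q]. For instance
  ∂[v_2,v_4,v_5] = [v_4,v_5] − [v_2,v_5] + [v_2,v_4],
  ∂[v_0,v_3,v_5] = [v_3,v_5] − [v_0,v_5] + [v_0,v_3].
The resulting 12×6 matrix has rank 6, and its Smith normal form has invariant factors (1,1,1,1,1,1).

From H_k ≅ ker(∂_k) / im(∂_{k+1}) we obtain:

  H_0: rank C_0 − rank ∂_1 = 6 − 5 = 1, and the invariant factors of ∂_1 are all 1, so H_0 = Z.
  H_1: rank ker ∂_1 − rank ∂_2 = (12 − 5) − 6 = 1, and the invariant factors of ∂_2 are all 1, so H_1 = Z.
  H_2: rank ker ∂_2 − rank ∂_3 = (6 − 6) − 0 = 0, and there is no ∂_3, so H_2 = 0.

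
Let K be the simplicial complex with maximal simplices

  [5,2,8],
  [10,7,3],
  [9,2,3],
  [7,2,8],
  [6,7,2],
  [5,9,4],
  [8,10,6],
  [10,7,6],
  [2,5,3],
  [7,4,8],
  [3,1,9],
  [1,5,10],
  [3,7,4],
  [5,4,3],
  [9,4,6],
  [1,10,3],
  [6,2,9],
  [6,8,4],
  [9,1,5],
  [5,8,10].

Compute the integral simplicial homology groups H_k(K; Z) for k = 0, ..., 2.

K has 10 vertices, 30 edges, 20 triangles.
rank ∂_0 = 0, rank ∂_1 = 9 ⇒ b_0 = 10 − 0 − 9 = 1; all invariant factors of ∂_1 are 1 so no torsion. So H_0 = Z.
rank ∂_1 = 9, rank ∂_2 = 20 ⇒ b_1 = 30 − 9 − 20 = 1; ∂_2 has invariant factor(s) [2] giving torsion. So H_1 = Z ⊕ Z/2Z.
rank ∂_2 = 20, rank ∂_3 = 0 ⇒ b_2 = 20 − 20 − 0 = 0. So H_2 = 0.

H_0 = Z,  H_1 = Z ⊕ Z/2Z,  H_2 = 0.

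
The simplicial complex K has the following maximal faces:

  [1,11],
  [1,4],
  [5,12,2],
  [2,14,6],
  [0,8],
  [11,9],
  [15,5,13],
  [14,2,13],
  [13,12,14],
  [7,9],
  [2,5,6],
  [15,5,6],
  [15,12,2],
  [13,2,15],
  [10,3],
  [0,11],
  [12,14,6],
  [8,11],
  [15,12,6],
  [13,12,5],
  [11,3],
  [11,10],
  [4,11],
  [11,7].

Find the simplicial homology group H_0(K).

H_0 = Z^2.

Order the vertices as 0 < 1 < 2 < 3 < 4 < 5 < 6 < 7 < 8 < 9 < 10 < 11 < 12 < 13 < 14 < 15. Listing each simplex with vertices in this order, K has dimension 2 with simplices:

  0-simplices (16): [0], [1], [2], [3], [4], [5], [6], [7], [8], [9], [10], [11], [12], [13], [14], [15]
  1-simplices (30): (30 of them)
  2-simplices (12): [2,5,6], [2,5,12], [2,6,14], [2,12,15], [2,13,14], [2,13,15], [5,6,15], [5,12,13], [5,13,15], [6,12,14], [6,12,15], [12,13,14]

Hence C_0 ≅ Z^16, C_1 ≅ Z^30, C_2 ≅ Z^12.

The boundary map ∂_1: C_1 → C_0 sends each edge [p,q] (with p < q) to q − p. For instance
  ∂[0,11] = [11] − [0].
The 16×30 boundary matrix has rank 14 and Smith normal form diag(1,1,1,1,1,1,1,1,1,1,1,1,1,1).

∂_2: C_2 → C_1 maps a triangle to the signed sum of its edges. For instance
  ∂[6,12,15] = [12,15] − [6,15] + [6,12],
  ∂[2,5,6] = [5,6] − [2,6] + [2,5].
This gives a 30×12 integer matrix of rank 12; reducing to Smith normal form yields diagonal entries (1,1,1,1,1,1,1,1,1,1,1,2).

From H_k ≅ ker(∂_k) / im(∂_{k+1}) we obtain:

  H_0: rank C_0 − rank ∂_1 = 16 − 14 = 2, and the invariant factors of ∂_1 are all 1, so H_0 ≅ Z^2.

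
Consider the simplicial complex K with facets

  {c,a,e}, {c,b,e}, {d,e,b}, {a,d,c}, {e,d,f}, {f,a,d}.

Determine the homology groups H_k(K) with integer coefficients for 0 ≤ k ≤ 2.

K has 6 vertices, 12 edges, 6 triangles.
rank ∂_0 = 0, rank ∂_1 = 5 ⇒ b_0 = 6 − 0 − 5 = 1; all invariant factors of ∂_1 are 1 so no torsion. So H_0 = Z.
rank ∂_1 = 5, rank ∂_2 = 6 ⇒ b_1 = 12 − 5 − 6 = 1; all invariant factors of ∂_2 are 1 so no torsion. So H_1 = Z.
rank ∂_2 = 6, rank ∂_3 = 0 ⇒ b_2 = 6 − 6 − 0 = 0. So H_2 = 0.

H_0 ≅ Z,  H_1 ≅ Z,  H_2 = 0.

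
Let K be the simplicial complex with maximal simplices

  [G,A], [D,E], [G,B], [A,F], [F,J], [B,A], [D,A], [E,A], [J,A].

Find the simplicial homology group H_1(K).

H_1 ≅ Z^3.

Fix the vertex order A < B < D < E < F < G < J and write every simplex with vertices in increasing order. Then dim K = 1 and the simplices of K are:

  0-simplices (7): A, B, D, E, F, G, J
  1-simplices (9): AB, AD, AE, AF, AG, AJ, BG, DE, FJ

giving chain groups C_0 ≅ Z^7, C_1 ≅ Z^9.

Boundary ∂_1: C_1 → C_0 maps an edge to its endpoints' difference, ∂[p,q] = q − p. For instance
  ∂DE = E − D.
The resulting 7×9 matrix has rank 6, and its Smith normal form has invariant factors (1,1,1,1,1,1).

Reading off H_k = ker ∂_k / im ∂_{k+1}:

  H_1: rank ker ∂_1 − rank ∂_2 = (9 − 6) − 0 = 3, and there is no ∂_2, so H_1 ≅ Z^3.

(K is a triangulation of a wedge of 3 circles.)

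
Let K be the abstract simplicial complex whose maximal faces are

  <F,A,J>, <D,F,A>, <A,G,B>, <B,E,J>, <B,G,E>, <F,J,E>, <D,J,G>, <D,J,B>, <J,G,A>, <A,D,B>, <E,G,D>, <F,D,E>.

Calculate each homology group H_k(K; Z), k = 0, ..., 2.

H_0 = Z,  H_1 = Z/2,  H_2 = 0.

Take the total order A < B < D < E < F < G < J on the vertex set. Then K (dimension 2) consists of the simplices:

  0-simplices (7): A, B, D, E, F, G, J
  1-simplices (18): AB, AD, AF, AG, AJ, BD, BE, BG, BJ, DE, DF, DG, DJ, EF, EG, EJ, FJ, GJ
  2-simplices (12): ABD, ABG, ADF, AFJ, AGJ, BDJ, BEG, BEJ, DEF, DEG, DGJ, EFJ

so the chain groups are C_0 ≅ Z^7, C_1 ≅ Z^18, C_2 ≅ Z^12.

The boundary map ∂_1: C_1 → C_0 maps an edge to its endpoints' difference, ∂[p,q] = q − p. For instance
  ∂BE = E − B.
This gives a 7×18 integer matrix of rank 6; reducing to Smith normal form yields diagonal entries (1,1,1,1,1,1).

Boundary ∂_2: C_2 → C_1 sends each 2-simplex [p,q,r] to [q,r] − [p,r] + [p,q]. For instance
  ∂ABD = BD − AD + AB,
  ∂BDJ = DJ − BJ + BD.
As a 18×12 matrix over Z this has rank 12, with invariant factors (1,1,1,1,1,1,1,1,1,1,1,2).

From H_k ≅ ker(∂_k) / im(∂_{k+1}) we obtain:

  H_0: rank C_0 − rank ∂_1 = 7 − 6 = 1, and the invariant factors of ∂_1 are all 1, so H_0 = Z.
  H_1: rank ker ∂_1 − rank ∂_2 = (18 − 6) − 12 = 0, and ∂_2 has invariant factor 2 > 1, so H_1 = Z/2.
  H_2: rank ker ∂_2 − rank ∂_3 = (12 − 12) − 0 = 0, and there is no ∂_3, so H_2 = 0.

As a check, the Euler characteristic is 7 − 18 + 12 = 1, which agrees with 1 − 0 + 0 = 1.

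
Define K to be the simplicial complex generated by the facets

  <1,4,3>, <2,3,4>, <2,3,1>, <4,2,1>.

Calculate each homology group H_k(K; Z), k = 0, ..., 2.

H_0 = Z,  H_1 = 0,  H_2 = Z.

Order the vertices as 1 < 2 < 3 < 4. Listing each simplex with vertices in this order, K has dimension 2 with simplices:

  0-simplices (4): [1], [2], [3], [4]
  1-simplices (6): [1,2], [1,3], [1,4], [2,3], [2,4], [3,4]
  2-simplices (4): [1,2,3], [1,2,4], [1,3,4], [2,3,4]

so the chain groups are C_0 ≅ Z^4, C_1 ≅ Z^6, C_2 ≅ Z^4.

Boundary ∂_1: C_1 → C_0 sends each edge [p,q] (with p < q) to q − p. For instance
  ∂[2,4] = [4] − [2].
The 4×6 boundary matrix has rank 3 and Smith normal form diag(1,1,1).

Boundary ∂_2: C_2 → C_1 sends each 2-simplex [p,q,r] to [q,r] − [p,r] + [p,q]. For instance
  ∂[1,2,4] = [2,4] − [1,4] + [1,2],
  ∂[1,3,4] = [3,4] − [1,4] + [1,3].
The resulting 6×4 matrix has rank 3, and its Smith normal form has invariant factors (1,1,1).

From H_k ≅ ker(∂_k) / im(∂_{k+1}) we obtain:

  H_0: rank C_0 − rank ∂_1 = 4 − 3 = 1, and the invariant factors of ∂_1 are all 1, so H_0 = Z.
  H_1: rank ker ∂_1 − rank ∂_2 = (6 − 3) − 3 = 0, and the invariant factors of ∂_2 are all 1, so H_1 = 0.
  H_2: rank ker ∂_2 − rank ∂_3 = (4 − 3) − 0 = 1, and there is no ∂_3, so H_2 = Z.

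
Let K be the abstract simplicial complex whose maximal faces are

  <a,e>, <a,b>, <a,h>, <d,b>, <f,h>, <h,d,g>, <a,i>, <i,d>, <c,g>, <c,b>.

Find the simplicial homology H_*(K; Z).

Fix the vertex order a < b < c < d < e < f < g < h < i and write every simplex with vertices in increasing order. Then dim K = 2 and the simplices of K are:

  0-simplices (9): a, b, c, d, e, f, g, h, i
  1-simplices (12): ab, ae, ah, ai, bc, bd, cg, dg, dh, di, fh, gh
  2-simplices (1): dgh

Hence C_0 ≅ Z^9, C_1 ≅ Z^12, C_2 ≅ Z^1.

The boundary map ∂_1: C_1 → C_0 maps an edge to its endpoints' difference, ∂[p,q] = q − p.
The 9×12 boundary matrix has rank 8 and Smith normal form diag(1,1,1,1,1,1,1,1).

∂_2: C_2 → C_1 sends each 2-simplex [p,q,r] to [q,r] − [p,r] + [p,q]. For instance
  ∂dgh = gh − dh + dg.
As a 12×1 matrix over Z this has rank 1, with invariant factors (1).

Reading off H_k = ker ∂_k / im ∂_{k+1}:

  H_0: rank C_0 − rank ∂_1 = 9 − 8 = 1, and the invariant factors of ∂_1 are all 1, so H_0 = Z.
  H_1: rank ker ∂_1 − rank ∂_2 = (12 − 8) − 1 = 3, and the invariant factors of ∂_2 are all 1, so H_1 = Z^3.
  H_2: rank ker ∂_2 − rank ∂_3 = (1 − 1) − 0 = 0, and there is no ∂_3, so H_2 = 0.

As a check, the Euler characteristic is 9 − 12 + 1 = -2, which agrees with 1 − 3 + 0 = -2.

H_0 ≅ Z,  H_1 ≅ Z^3,  H_2 = 0.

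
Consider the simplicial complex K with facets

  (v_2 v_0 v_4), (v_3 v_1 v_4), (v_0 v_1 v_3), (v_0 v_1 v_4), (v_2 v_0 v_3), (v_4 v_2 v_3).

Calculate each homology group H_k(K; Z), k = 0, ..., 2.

Order the vertices as v_0 < v_1 < v_2 < v_3 < v_4. Listing each simplex with vertices in this order, K has dimension 2 with simplices:

  0-simplices (5): [v_0], [v_1], [v_2], [v_3], [v_4]
  1-simplices (9): [v_0,v_1], [v_0,v_2], [v_0,v_3], [v_0,v_4], [v_1,v_3], [v_1,v_4], [v_2,v_3], [v_2,v_4], [v_3,v_4]
  2-simplices (6): [v_0,v_1,v_3], [v_0,v_1,v_4], [v_0,v_2,v_3], [v_0,v_2,v_4], [v_1,v_3,v_4], [v_2,v_3,v_4]

Hence C_0 ≅ Z^5, C_1 ≅ Z^9, C_2 ≅ Z^6.

Boundary ∂_1: C_1 → C_0 is given by ∂[p,q] = [q] − [p]. For instance
  ∂[v_3,v_4] = [v_4] − [v_3].
This gives a 5×9 integer matrix of rank 4; reducing to Smith normal form yields diagonal entries (1,1,1,1).

∂_2: C_2 → C_1 sends each 2-simplex [p,q,r] to [q,r] − [p,r] + [p,q]. For instance
  ∂[v_0,v_1,v_4] = [v_1,v_4] − [v_0,v_4] + [v_0,v_1],
  ∂[v_1,v_3,v_4] = [v_3,v_4] − [v_1,v_4] + [v_1,v_3].
The resulting 9×6 matrix has rank 5, and its Smith normal form has invariant factors (1,1,1,1,1).

Now H_k = ker ∂_k / im ∂_{k+1}, so:

  H_0: rank C_0 − rank ∂_1 = 5 − 4 = 1, and the invariant factors of ∂_1 are all 1, so H_0 ≅ Z.
  H_1: rank ker ∂_1 − rank ∂_2 = (9 − 4) − 5 = 0, and the invariant factors of ∂_2 are all 1, so H_1 ≅ 0.
  H_2: rank ker ∂_2 − rank ∂_3 = (6 − 5) − 0 = 1, and there is no ∂_3, so H_2 ≅ Z.

As a check, the Euler characteristic is 5 − 9 + 6 = 2, which agrees with 1 − 0 + 1 = 2.
(K is a triangulation of the 2-sphere S^2.)

H_0 ≅ Z,  H_1 = 0,  H_2 ≅ Z.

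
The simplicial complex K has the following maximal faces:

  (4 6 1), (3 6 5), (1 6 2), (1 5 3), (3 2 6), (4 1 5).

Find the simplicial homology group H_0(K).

Fix the vertex order 1 < 2 < 3 < 4 < 5 < 6 and write every simplex with vertices in increasing order. Then dim K = 2 and the simplices of K are:

  0-simplices (6): [1], [2], [3], [4], [5], [6]
  1-simplices (12): [1,2], [1,3], [1,4], [1,5], [1,6], [2,3], [2,6], [3,5], [3,6], [4,5], [4,6], [5,6]
  2-simplices (6): [1,2,6], [1,3,5], [1,4,5], [1,4,6], [2,3,6], [3,5,6]

giving chain groups C_0 ≅ Z^6, C_1 ≅ Z^12, C_2 ≅ Z^6.

Boundary ∂_1: C_1 → C_0 maps an edge to its endpoints' difference, ∂[p,q] = q − p. For instance
  ∂[2,3] = [3] − [2].
The 6×12 boundary matrix has rank 5 and Smith normal form diag(1,1,1,1,1).

∂_2: C_2 → C_1 maps a triangle to the signed sum of its edges. For instance
  ∂[1,2,6] = [2,6] − [1,6] + [1,2],
  ∂[1,4,6] = [4,6] − [1,6] + [1,4].
The resulting 12×6 matrix has rank 6, and its Smith normal form has invariant factors (1,1,1,1,1,1).

Reading off H_k = ker ∂_k / im ∂_{k+1}:

  H_0: rank C_0 − rank ∂_1 = 6 − 5 = 1, and the invariant factors of ∂_1 are all 1, so H_0 = Z.

H_0 = Z.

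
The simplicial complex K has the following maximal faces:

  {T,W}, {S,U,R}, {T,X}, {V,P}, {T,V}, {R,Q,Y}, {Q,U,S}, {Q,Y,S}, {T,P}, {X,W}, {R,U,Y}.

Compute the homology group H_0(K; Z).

H_0 ≅ Z^2.

Fix the vertex order P < Q < R < S < T < U < V < W < X < Y and write every simplex with vertices in increasing order. Then dim K = 2 and the simplices of K are:

  0-simplices (10): P, Q, R, S, T, U, V, W, X, Y
  1-simplices (16): PT, PV, QR, QS, QU, QY, RS, RU, RY, SU, SY, TV, TW, TX, UY, WX
  2-simplices (5): QRY, QSU, QSY, RSU, RUY

Hence C_0 ≅ Z^10, C_1 ≅ Z^16, C_2 ≅ Z^5.

∂_1: C_1 → C_0 is given by ∂[p,q] = [q] − [p]. For instance
  ∂RY = Y − R.
The 10×16 boundary matrix has rank 8 and Smith normal form diag(1,1,1,1,1,1,1,1).

∂_2: C_2 → C_1 acts by ∂[p,q,r] = [q,r] − [p,r] + [p,q]. For instance
  ∂QSU = SU − QU + QS,
  ∂QSY = SY − QY + QS.
The resulting 16×5 matrix has rank 5, and its Smith normal form has invariant factors (1,1,1,1,1).

Reading off H_k = ker ∂_k / im ∂_{k+1}:

  H_0: rank C_0 − rank ∂_1 = 10 − 8 = 2, and the invariant factors of ∂_1 are all 1, so H_0 = Z^2.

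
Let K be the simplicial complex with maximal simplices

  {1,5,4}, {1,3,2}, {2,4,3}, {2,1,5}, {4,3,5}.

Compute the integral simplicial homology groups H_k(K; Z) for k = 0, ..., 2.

H_0 ≅ Z,  H_1 ≅ Z,  H_2 = 0.

Order the vertices as 1 < 2 < 3 < 4 < 5. Listing each simplex with vertices in this order, K has dimension 2 with simplices:

  0-simplices (5): [1], [2], [3], [4], [5]
  1-simplices (10): [1,2], [1,3], [1,4], [1,5], [2,3], [2,4], [2,5], [3,4], [3,5], [4,5]
  2-simplices (5): [1,2,3], [1,2,5], [1,4,5], [2,3,4], [3,4,5]

giving chain groups C_0 ≅ Z^5, C_1 ≅ Z^10, C_2 ≅ Z^5.

Boundary ∂_1: C_1 → C_0 maps an edge to its endpoints' difference, ∂[p,q] = q − p. For instance
  ∂[3,4] = [4] − [3].
As a 5×10 matrix over Z this has rank 4, with invariant factors (1,1,1,1).

Boundary ∂_2: C_2 → C_1 acts by ∂[p,q,r] = [q,r] − [p,r] + [p,q]. For instance
  ∂[1,2,3] = [2,3] − [1,3] + [1,2],
  ∂[1,4,5] = [4,5] − [1,5] + [1,4].
The 10×5 boundary matrix has rank 5 and Smith normal form diag(1,1,1,1,1).

Now H_k = ker ∂_k / im ∂_{k+1}, so:

  H_0: rank C_0 − rank ∂_1 = 5 − 4 = 1, and the invariant factors of ∂_1 are all 1, so H_0 ≅ Z.
  H_1: rank ker ∂_1 − rank ∂_2 = (10 − 4) − 5 = 1, and the invariant factors of ∂_2 are all 1, so H_1 ≅ Z.
  H_2: rank ker ∂_2 − rank ∂_3 = (5 − 5) − 0 = 0, and there is no ∂_3, so H_2 ≅ 0.

(K is a triangulation of the Möbius band.)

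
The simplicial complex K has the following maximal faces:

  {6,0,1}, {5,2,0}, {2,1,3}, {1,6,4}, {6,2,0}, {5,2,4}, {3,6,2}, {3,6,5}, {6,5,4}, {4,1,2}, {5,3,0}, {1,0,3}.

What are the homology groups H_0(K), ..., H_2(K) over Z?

Fix the vertex order 0 < 1 < 2 < 3 < 4 < 5 < 6 and write every simplex with vertices in increasing order. Then dim K = 2 and the simplices of K are:

  0-simplices (7): [0], [1], [2], [3], [4], [5], [6]
  1-simplices (18): [0,1], [0,2], [0,3], [0,5], [0,6], [1,2], [1,3], [1,4], [1,6], [2,3], [2,4], [2,5], [2,6], [3,5], [3,6], [4,5], [4,6], [5,6]
  2-simplices (12): [0,1,3], [0,1,6], [0,2,5], [0,2,6], [0,3,5], [1,2,3], [1,2,4], [1,4,6], [2,3,6], [2,4,5], [3,5,6], [4,5,6]

so the chain groups are C_0 ≅ Z^7, C_1 ≅ Z^18, C_2 ≅ Z^12.

The boundary map ∂_1: C_1 → C_0 sends each edge [p,q] (with p < q) to q − p.
As a 7×18 matrix over Z this has rank 6, with invariant factors (1,1,1,1,1,1).

The boundary map ∂_2: C_2 → C_1 maps a triangle to the signed sum of its edges. For instance
  ∂[0,1,6] = [1,6] − [0,6] + [0,1],
  ∂[4,5,6] = [5,6] − [4,6] + [4,5].
The resulting 18×12 matrix has rank 12, and its Smith normal form has invariant factors (1,1,1,1,1,1,1,1,1,1,1,2).

Computing H_k = (kernel of ∂_k) / (image of ∂_{k+1}):

  H_0: rank C_0 − rank ∂_1 = 7 − 6 = 1, and the invariant factors of ∂_1 are all 1, so H_0 ≅ Z.
  H_1: rank ker ∂_1 − rank ∂_2 = (18 − 6) − 12 = 0, and ∂_2 has invariant factor 2 > 1, so H_1 ≅ Z_2.
  H_2: rank ker ∂_2 − rank ∂_3 = (12 − 12) − 0 = 0, and there is no ∂_3, so H_2 ≅ 0.

H_0 = Z,  H_1 = Z_2,  H_2 = 0.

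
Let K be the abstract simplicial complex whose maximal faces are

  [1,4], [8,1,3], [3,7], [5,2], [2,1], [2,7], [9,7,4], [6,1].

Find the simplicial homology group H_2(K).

K has 9 vertices, 12 edges, 2 triangles.
rank ∂_2 = 2, rank ∂_3 = 0 ⇒ b_2 = 2 − 2 − 0 = 0. So H_2 = 0.

H_2 = 0.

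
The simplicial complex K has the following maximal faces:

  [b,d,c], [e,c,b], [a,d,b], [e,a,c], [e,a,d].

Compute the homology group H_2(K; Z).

H_2 ≅ 0.

Take the total order a < b < c < d < e on the vertex set. Then K (dimension 2) consists of the simplices:

  0-simplices (5): a, b, c, d, e
  1-simplices (10): ab, ac, ad, ae, bc, bd, be, cd, ce, de
  2-simplices (5): abd, ace, ade, bcd, bce

giving chain groups C_0 ≅ Z^5, C_1 ≅ Z^10, C_2 ≅ Z^5.

Boundary ∂_1: C_1 → C_0 sends each edge [p,q] (with p < q) to q − p. For instance
  ∂ad = d − a.
The resulting 5×10 matrix has rank 4, and its Smith normal form has invariant factors (1,1,1,1).

Boundary ∂_2: C_2 → C_1 maps a triangle to the signed sum of its edges. For instance
  ∂ade = de − ae + ad,
  ∂bcd = cd − bd + bc.
As a 10×5 matrix over Z this has rank 5, with invariant factors (1,1,1,1,1).

Computing H_k = (kernel of ∂_k) / (image of ∂_{k+1}):

  H_2: rank ker ∂_2 − rank ∂_3 = (5 − 5) − 0 = 0, and there is no ∂_3, so H_2 ≅ 0.

(K is a triangulation of the Möbius band.)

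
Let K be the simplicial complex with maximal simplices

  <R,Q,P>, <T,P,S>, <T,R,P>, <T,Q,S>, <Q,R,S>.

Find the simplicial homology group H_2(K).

Fix the vertex order P < Q < R < S < T and write every simplex with vertices in increasing order. Then dim K = 2 and the simplices of K are:

  0-simplices (5): P, Q, R, S, T
  1-simplices (10): PQ, PR, PS, PT, QR, QS, QT, RS, RT, ST
  2-simplices (5): PQR, PRT, PST, QRS, QST

so the chain groups are C_0 ≅ Z^5, C_1 ≅ Z^10, C_2 ≅ Z^5.

The boundary map ∂_1: C_1 → C_0 maps an edge to its endpoints' difference, ∂[p,q] = q − p.
The 5×10 boundary matrix has rank 4 and Smith normal form diag(1,1,1,1).

The boundary map ∂_2: C_2 → C_1 sends each 2-simplex [p,q,r] to [q,r] − [p,r] + [p,q]. For instance
  ∂PQR = QR − PR + PQ,
  ∂PRT = RT − PT + PR.
The 10×5 boundary matrix has rank 5 and Smith normal form diag(1,1,1,1,1).

From H_k ≅ ker(∂_k) / im(∂_{k+1}) we obtain:

  H_2: rank ker ∂_2 − rank ∂_3 = (5 − 5) − 0 = 0, and there is no ∂_3, so H_2 = 0.

H_2 ≅ 0.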